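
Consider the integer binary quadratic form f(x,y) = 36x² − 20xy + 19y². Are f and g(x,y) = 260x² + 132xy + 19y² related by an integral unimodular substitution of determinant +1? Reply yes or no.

D₁ = -2336, D₂ = -2336
f: flip: (36,-20,19)→(19,20,36)
f: translate: b→-18 (≡20 mod 38), so (19,20,36)→(19,-18,35)
f: reduced (well bottom): (19,-18,35) with a≤c, −a<b≤a
g: flip: (260,132,19)→(19,-132,260)
g: translate: b→-18 (≡-132 mod 38), so (19,-132,260)→(19,-18,35)
g: reduced (well bottom): (19,-18,35) with a≤c, −a<b≤a
reduced forms (19, -18, 35) vs (19, -18, 35) ⇒ equivalent

yes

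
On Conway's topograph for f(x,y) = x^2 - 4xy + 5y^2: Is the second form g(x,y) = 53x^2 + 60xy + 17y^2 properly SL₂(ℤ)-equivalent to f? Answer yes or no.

D₁ = -4, D₂ = -4
f: translate: b→0 (≡-4 mod 2), so (1,-4,5)→(1,0,1)
f: reduced (well bottom): (1,0,1) with a≤c, −a<b≤a
g: translate: b→-46 (≡60 mod 106), so (53,60,17)→(53,-46,10)
g: flip: (53,-46,10)→(10,46,53)
g: translate: b→6 (≡46 mod 20), so (10,46,53)→(10,6,1)
g: flip: (10,6,1)→(1,-6,10)
g: translate: b→0 (≡-6 mod 2), so (1,-6,10)→(1,0,1)
g: reduced (well bottom): (1,0,1) with a≤c, −a<b≤a
reduced forms (1, 0, 1) vs (1, 0, 1) ⇒ equivalent

yes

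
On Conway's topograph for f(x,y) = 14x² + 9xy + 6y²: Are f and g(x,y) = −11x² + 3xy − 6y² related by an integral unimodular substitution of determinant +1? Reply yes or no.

D₁ = -255, D₂ = -255
f: flip: (14,9,6)→(6,-9,14)
f: translate: b→3 (≡-9 mod 12), so (6,-9,14)→(6,3,11)
f: reduced (well bottom): (6,3,11) with a≤c, −a<b≤a
g is negative-definite; reduce −g:
−g: flip: (11,-3,6)→(6,3,11)
−g: reduced (well bottom): (6,3,11) with a≤c, −a<b≤a
flip sign back: reduced form of g is (-6,-3,-11)
reduced forms (6, 3, 11) vs (-6, -3, -11) ⇒ inequivalent

no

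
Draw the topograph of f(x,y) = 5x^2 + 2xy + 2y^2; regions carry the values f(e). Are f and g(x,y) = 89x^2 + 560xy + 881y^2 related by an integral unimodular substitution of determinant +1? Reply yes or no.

D₁ = -36, D₂ = -36
f: flip: (5,2,2)→(2,-2,5)
f: translate: b→2 (≡-2 mod 4), so (2,-2,5)→(2,2,5)
f: reduced (well bottom): (2,2,5) with a≤c, −a<b≤a
g: translate: b→26 (≡560 mod 178), so (89,560,881)→(89,26,2)
g: flip: (89,26,2)→(2,-26,89)
g: translate: b→2 (≡-26 mod 4), so (2,-26,89)→(2,2,5)
g: reduced (well bottom): (2,2,5) with a≤c, −a<b≤a
reduced forms (2, 2, 5) vs (2, 2, 5) ⇒ equivalent

yes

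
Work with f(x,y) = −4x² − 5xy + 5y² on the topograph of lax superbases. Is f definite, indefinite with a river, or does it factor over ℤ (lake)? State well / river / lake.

D = b²−4ac = (-5)² − 4·(-4)·5 = 105
D > 0 non-square ⇒ indefinite ⇒ periodic river

river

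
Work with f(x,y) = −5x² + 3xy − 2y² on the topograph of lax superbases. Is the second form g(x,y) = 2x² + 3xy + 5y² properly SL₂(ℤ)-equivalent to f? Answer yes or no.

D₁ = -31, D₂ = -31
f is negative-definite; reduce −f:
−f: flip: (5,-3,2)→(2,3,5)
−f: translate: b→-1 (≡3 mod 4), so (2,3,5)→(2,-1,4)
−f: reduced (well bottom): (2,-1,4) with a≤c, −a<b≤a
flip sign back: reduced form of f is (-2,1,-4)
g: translate: b→-1 (≡3 mod 4), so (2,3,5)→(2,-1,4)
g: reduced (well bottom): (2,-1,4) with a≤c, −a<b≤a
reduced forms (-2, 1, -4) vs (2, -1, 4) ⇒ inequivalent

no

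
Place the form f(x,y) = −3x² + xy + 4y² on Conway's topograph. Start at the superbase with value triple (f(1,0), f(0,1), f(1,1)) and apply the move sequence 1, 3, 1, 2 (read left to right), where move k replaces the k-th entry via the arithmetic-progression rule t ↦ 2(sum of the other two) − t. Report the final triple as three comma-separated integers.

start (-3,4,2) = (f(1,0),f(0,1),f(1,1))
replace slot 1: 2·(4+2) − (-3) = 15 → (15,4,2)
replace slot 3: 2·(15+4) − 2 = 36 → (15,4,36)
replace slot 1: 2·(4+36) − 15 = 65 → (65,4,36)
replace slot 2: 2·(65+36) − 4 = 198 → (65,198,36)

65,198,36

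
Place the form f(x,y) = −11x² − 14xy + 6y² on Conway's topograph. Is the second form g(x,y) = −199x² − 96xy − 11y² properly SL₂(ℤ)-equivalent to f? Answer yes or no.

D₁ = 460, D₂ = 460
river cycle of f (length 10): (6, 14, -11), (-11, 8, 9), (9, 10, -10), (-10, 10, 9), (9, 8, -11), (-11, 14, 6), (6, 10, -15), (-15, 20, 1), (1, 20, -15), (-15, 10, 6)
river cycle of g (length 10): (-11, 8, 9), (9, 10, -10), (-10, 10, 9), (9, 8, -11), (-11, 14, 6), (6, 10, -15), (-15, 20, 1), (1, 20, -15), (-15, 10, 6), (6, 14, -11)
cycles coincide ⇒ equivalent

yes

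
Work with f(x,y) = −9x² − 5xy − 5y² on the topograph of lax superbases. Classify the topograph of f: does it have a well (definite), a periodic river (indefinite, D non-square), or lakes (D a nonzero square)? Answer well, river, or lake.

D = b²−4ac = (-5)² − 4·(-9)·(-5) = -155
D < 0 ⇒ definite ⇒ every region one sign ⇒ single well

well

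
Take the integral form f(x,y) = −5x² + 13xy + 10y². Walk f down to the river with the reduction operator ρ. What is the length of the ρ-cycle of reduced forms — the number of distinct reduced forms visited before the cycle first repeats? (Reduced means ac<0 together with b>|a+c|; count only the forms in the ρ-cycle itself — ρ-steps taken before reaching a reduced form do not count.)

D = 369, ⌊√D⌋ = 19
river: ρ → (10,7,-8)
river: ρ → (-8,9,9)
river: ρ → (9,9,-8)
river: ρ → (-8,7,10)
river: ρ → (10,13,-5)
river: ρ → (-5,17,4)
river: ρ → (4,15,-9)
river: ρ → (-9,3,10)
river: ρ → (10,17,-2)
river: ρ → (-2,19,1)
river: ρ → (1,19,-2)
river: ρ → (-2,17,10)
river: ρ → (10,3,-9)
river: ρ → (-9,15,4)
river: ρ → (4,17,-5)
river: ρ → (-5,13,10)
ρ-cycle length = 16 (tail of 0 descent steps not counted)

16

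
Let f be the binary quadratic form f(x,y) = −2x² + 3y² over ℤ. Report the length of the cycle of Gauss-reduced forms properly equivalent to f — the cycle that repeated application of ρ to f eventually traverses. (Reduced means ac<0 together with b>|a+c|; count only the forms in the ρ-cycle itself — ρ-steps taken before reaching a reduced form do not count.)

D = 24, ⌊√D⌋ = 4
descent: ρ → (3,0,-2)
descent: ρ → (-2,4,1)  [lands on river]
river: ρ → (1,4,-2)
ρ-cycle length = 2 (tail of 2 descent steps not counted)

2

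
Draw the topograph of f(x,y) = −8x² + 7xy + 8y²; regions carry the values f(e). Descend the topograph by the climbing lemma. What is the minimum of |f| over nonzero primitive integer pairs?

river: ρ → (8,9,-7)
river: ρ → (-7,5,10)
river: ρ → (10,15,-2)
river: ρ → (-2,17,2)
river: ρ → (2,15,-10)
river: ρ → (-10,5,7)
river: ρ → (7,9,-8)
river: ρ → (-8,7,8)
closes: descent 0, river 8
min |a| on river = 2

2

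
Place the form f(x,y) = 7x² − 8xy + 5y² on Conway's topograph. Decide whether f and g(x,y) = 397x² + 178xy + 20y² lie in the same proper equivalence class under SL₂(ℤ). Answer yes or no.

D₁ = -76, D₂ = -76
f: translate: b→6 (≡-8 mod 14), so (7,-8,5)→(7,6,4)
f: flip: (7,6,4)→(4,-6,7)
f: translate: b→2 (≡-6 mod 8), so (4,-6,7)→(4,2,5)
f: reduced (well bottom): (4,2,5) with a≤c, −a<b≤a
g: flip: (397,178,20)→(20,-178,397)
g: translate: b→-18 (≡-178 mod 40), so (20,-178,397)→(20,-18,5)
g: flip: (20,-18,5)→(5,18,20)
g: translate: b→-2 (≡18 mod 10), so (5,18,20)→(5,-2,4)
g: flip: (5,-2,4)→(4,2,5)
g: reduced (well bottom): (4,2,5) with a≤c, −a<b≤a
reduced forms (4, 2, 5) vs (4, 2, 5) ⇒ equivalent

yes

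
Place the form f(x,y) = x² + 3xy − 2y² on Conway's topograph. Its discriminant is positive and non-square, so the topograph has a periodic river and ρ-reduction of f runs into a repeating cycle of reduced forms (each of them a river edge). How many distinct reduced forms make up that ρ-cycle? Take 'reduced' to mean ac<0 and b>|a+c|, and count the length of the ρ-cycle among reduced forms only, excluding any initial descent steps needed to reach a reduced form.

D = 17, ⌊√D⌋ = 4
river: ρ → (-2,1,2)
river: ρ → (2,3,-1)
river: ρ → (-1,3,2)
river: ρ → (2,1,-2)
river: ρ → (-2,3,1)
river: ρ → (1,3,-2)
ρ-cycle length = 6 (tail of 0 descent steps not counted)

6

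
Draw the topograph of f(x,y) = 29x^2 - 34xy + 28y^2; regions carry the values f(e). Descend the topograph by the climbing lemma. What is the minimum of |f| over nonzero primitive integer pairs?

translate: b→24 (≡-34 mod 58), so (29,-34,28)→(29,24,23)
flip: (29,24,23)→(23,-24,29)
translate: b→22 (≡-24 mod 46), so (23,-24,29)→(23,22,28)
reduced (well bottom): (23,22,28) with a≤c, −a<b≤a
well minimum = a = 23

23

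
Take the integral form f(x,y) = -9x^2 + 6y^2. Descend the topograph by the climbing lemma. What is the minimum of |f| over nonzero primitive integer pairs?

descent: ρ → (6,12,-3)  [lands on river]
river: ρ → (-3,12,6)
closes: descent 1, river 2
min |a| on river = 3

3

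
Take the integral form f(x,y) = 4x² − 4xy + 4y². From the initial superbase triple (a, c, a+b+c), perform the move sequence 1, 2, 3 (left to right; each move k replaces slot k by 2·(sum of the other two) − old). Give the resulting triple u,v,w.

start (4,4,4) = (f(1,0),f(0,1),f(1,1))
replace slot 1: 2·(4+4) − 4 = 12 → (12,4,4)
replace slot 2: 2·(12+4) − 4 = 28 → (12,28,4)
replace slot 3: 2·(12+28) − 4 = 76 → (12,28,76)

12,28,76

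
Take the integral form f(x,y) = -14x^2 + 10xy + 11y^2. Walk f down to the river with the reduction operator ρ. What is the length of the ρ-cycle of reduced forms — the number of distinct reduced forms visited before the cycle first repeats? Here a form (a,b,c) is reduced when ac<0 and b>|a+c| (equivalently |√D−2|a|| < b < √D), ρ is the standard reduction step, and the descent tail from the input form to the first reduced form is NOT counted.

D = 716, ⌊√D⌋ = 26
river: ρ → (11,12,-13)
river: ρ → (-13,14,10)
river: ρ → (10,26,-1)
river: ρ → (-1,26,10)
river: ρ → (10,14,-13)
river: ρ → (-13,12,11)
river: ρ → (11,10,-14)
river: ρ → (-14,18,7)
river: ρ → (7,24,-5)
river: ρ → (-5,26,2)
river: ρ → (2,26,-5)
river: ρ → (-5,24,7)
river: ρ → (7,18,-14)
river: ρ → (-14,10,11)
ρ-cycle length = 14 (tail of 0 descent steps not counted)

14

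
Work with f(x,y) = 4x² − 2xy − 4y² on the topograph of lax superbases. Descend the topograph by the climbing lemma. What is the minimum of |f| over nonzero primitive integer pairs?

descent: ρ → (-4,2,4)  [lands on river]
river: ρ → (4,6,-2)
river: ρ → (-2,6,4)
river: ρ → (4,2,-4)
river: ρ → (-4,6,2)
river: ρ → (2,6,-4)
closes: descent 1, river 6
min |a| on river = 2

2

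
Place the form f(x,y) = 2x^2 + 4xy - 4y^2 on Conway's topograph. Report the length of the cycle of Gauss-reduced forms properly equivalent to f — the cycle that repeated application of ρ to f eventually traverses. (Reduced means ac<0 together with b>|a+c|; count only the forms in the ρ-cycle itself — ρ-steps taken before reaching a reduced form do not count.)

D = 48, ⌊√D⌋ = 6
river: ρ → (-4,4,2)
river: ρ → (2,4,-4)
ρ-cycle length = 2 (tail of 0 descent steps not counted)

2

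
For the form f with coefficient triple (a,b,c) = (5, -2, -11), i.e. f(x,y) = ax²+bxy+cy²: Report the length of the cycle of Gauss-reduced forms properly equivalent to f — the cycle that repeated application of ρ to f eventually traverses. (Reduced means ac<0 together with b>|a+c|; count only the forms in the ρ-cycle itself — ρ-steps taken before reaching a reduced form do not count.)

D = 224, ⌊√D⌋ = 14
descent: ρ → (-11,2,5)
descent: ρ → (5,8,-8)  [lands on river]
river: ρ → (-8,8,5)
river: ρ → (5,12,-4)
river: ρ → (-4,12,5)
ρ-cycle length = 4 (tail of 2 descent steps not counted)

4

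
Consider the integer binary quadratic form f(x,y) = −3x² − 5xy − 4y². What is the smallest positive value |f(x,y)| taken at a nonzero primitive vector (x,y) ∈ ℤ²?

translate: b→-1 (≡5 mod 6), so (3,5,4)→(3,-1,2)
flip: (3,-1,2)→(2,1,3)
reduced (well bottom): (2,1,3) with a≤c, −a<b≤a
well minimum |f| = |-2| = 2 (negative-definite)

2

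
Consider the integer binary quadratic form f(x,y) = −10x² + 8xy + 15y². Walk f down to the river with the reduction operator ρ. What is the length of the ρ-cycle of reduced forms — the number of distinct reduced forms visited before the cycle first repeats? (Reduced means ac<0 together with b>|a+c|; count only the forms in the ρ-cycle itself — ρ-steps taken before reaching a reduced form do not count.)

D = 664, ⌊√D⌋ = 25
river: ρ → (15,22,-3)
river: ρ → (-3,20,22)
river: ρ → (22,24,-1)
river: ρ → (-1,24,22)
river: ρ → (22,20,-3)
river: ρ → (-3,22,15)
river: ρ → (15,8,-10)
river: ρ → (-10,12,13)
river: ρ → (13,14,-9)
river: ρ → (-9,22,5)
river: ρ → (5,18,-17)
river: ρ → (-17,16,6)
river: ρ → (6,20,-11)
river: ρ → (-11,24,2)
river: ρ → (2,24,-11)
river: ρ → (-11,20,6)
river: ρ → (6,16,-17)
river: ρ → (-17,18,5)
river: ρ → (5,22,-9)
river: ρ → (-9,14,13)
river: ρ → (13,12,-10)
river: ρ → (-10,8,15)
ρ-cycle length = 22 (tail of 0 descent steps not counted)

22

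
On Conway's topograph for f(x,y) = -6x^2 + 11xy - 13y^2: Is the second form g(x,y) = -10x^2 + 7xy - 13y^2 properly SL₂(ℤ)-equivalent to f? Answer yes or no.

D₁ = -191, D₂ = -471
discriminants differ ⇒ not SL₂(ℤ)-equivalent

no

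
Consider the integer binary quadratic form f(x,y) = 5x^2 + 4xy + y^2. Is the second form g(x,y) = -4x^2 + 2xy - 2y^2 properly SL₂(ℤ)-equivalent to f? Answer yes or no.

D₁ = -4, D₂ = -28
discriminants differ ⇒ not SL₂(ℤ)-equivalent

no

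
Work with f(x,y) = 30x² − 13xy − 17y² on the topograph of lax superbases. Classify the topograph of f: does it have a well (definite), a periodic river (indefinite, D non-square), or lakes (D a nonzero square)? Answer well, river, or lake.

D = b²−4ac = (-13)² − 4·30·(-17) = 2209
D = 47² is a perfect square ⇒ form factors over ℤ ⇒ lakes

lake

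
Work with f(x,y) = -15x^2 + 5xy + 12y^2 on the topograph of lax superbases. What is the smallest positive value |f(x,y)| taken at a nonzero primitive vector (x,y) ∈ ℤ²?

river: ρ → (12,19,-8)
river: ρ → (-8,13,18)
river: ρ → (18,23,-3)
river: ρ → (-3,25,10)
river: ρ → (10,15,-13)
river: ρ → (-13,11,12)
river: ρ → (12,13,-12)
river: ρ → (-12,11,13)
river: ρ → (13,15,-10)
river: ρ → (-10,25,3)
river: ρ → (3,23,-18)
river: ρ → (-18,13,8)
river: ρ → (8,19,-12)
river: ρ → (-12,5,15)
river: ρ → (15,25,-2)
river: ρ → (-2,27,2)
river: ρ → (2,25,-15)
river: ρ → (-15,5,12)
closes: descent 0, river 18
min |a| on river = 2

2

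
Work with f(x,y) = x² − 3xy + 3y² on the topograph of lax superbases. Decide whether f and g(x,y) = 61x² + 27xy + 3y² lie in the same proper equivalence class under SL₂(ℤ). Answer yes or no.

D₁ = -3, D₂ = -3
f: translate: b→1 (≡-3 mod 2), so (1,-3,3)→(1,1,1)
f: reduced (well bottom): (1,1,1) with a≤c, −a<b≤a
g: flip: (61,27,3)→(3,-27,61)
g: translate: b→3 (≡-27 mod 6), so (3,-27,61)→(3,3,1)
g: flip: (3,3,1)→(1,-3,3)
g: translate: b→1 (≡-3 mod 2), so (1,-3,3)→(1,1,1)
g: reduced (well bottom): (1,1,1) with a≤c, −a<b≤a
reduced forms (1, 1, 1) vs (1, 1, 1) ⇒ equivalent

yes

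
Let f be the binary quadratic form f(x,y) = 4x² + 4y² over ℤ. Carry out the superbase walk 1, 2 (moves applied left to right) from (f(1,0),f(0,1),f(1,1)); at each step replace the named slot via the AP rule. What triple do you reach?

start (4,4,8) = (f(1,0),f(0,1),f(1,1))
replace slot 1: 2·(4+8) − 4 = 20 → (20,4,8)
replace slot 2: 2·(20+8) − 4 = 52 → (20,52,8)

20,52,8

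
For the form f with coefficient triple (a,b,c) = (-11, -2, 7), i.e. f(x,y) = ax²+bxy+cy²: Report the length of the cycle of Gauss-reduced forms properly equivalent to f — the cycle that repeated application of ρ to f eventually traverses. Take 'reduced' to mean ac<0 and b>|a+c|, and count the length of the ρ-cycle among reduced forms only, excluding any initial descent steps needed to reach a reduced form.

D = 312, ⌊√D⌋ = 17
descent: ρ → (7,16,-2)  [lands on river]
river: ρ → (-2,16,7)
river: ρ → (7,12,-6)
river: ρ → (-6,12,7)
ρ-cycle length = 4 (tail of 1 descent step not counted)

4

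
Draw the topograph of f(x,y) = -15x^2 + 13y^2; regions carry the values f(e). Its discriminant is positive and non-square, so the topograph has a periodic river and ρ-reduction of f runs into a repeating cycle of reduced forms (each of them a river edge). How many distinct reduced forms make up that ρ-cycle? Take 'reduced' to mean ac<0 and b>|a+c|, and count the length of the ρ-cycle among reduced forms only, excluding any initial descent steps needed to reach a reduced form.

D = 780, ⌊√D⌋ = 27
descent: ρ → (13,26,-2)  [lands on river]
river: ρ → (-2,26,13)
ρ-cycle length = 2 (tail of 1 descent step not counted)

2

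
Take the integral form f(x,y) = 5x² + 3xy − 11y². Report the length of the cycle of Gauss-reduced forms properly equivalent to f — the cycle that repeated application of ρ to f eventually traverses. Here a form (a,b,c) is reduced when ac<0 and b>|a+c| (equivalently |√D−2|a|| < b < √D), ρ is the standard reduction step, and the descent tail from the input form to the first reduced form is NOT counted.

D = 229, ⌊√D⌋ = 15
descent: ρ → (-11,-3,5)
descent: ρ → (5,13,-3)  [lands on river]
river: ρ → (-3,11,9)
river: ρ → (9,7,-5)
river: ρ → (-5,13,3)
river: ρ → (3,11,-9)
river: ρ → (-9,7,5)
ρ-cycle length = 6 (tail of 2 descent steps not counted)

6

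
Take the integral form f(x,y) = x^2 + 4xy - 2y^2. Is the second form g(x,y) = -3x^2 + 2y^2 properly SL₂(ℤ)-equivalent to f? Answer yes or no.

D₁ = 24, D₂ = 24
river cycle of f (length 2): (-2, 4, 1), (1, 4, -2)
river cycle of g (length 2): (2, 4, -1), (-1, 4, 2)
cycles differ ⇒ inequivalent

no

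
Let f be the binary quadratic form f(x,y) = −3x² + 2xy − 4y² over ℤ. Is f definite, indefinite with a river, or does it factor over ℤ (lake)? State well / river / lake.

D = b²−4ac = 2² − 4·(-3)·(-4) = -44
D < 0 ⇒ definite ⇒ every region one sign ⇒ single well

well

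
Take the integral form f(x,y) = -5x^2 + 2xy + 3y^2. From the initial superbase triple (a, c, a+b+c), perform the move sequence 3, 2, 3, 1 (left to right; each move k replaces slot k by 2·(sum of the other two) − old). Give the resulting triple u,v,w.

start (-5,3,0) = (f(1,0),f(0,1),f(1,1))
replace slot 3: 2·((-5)+3) − 0 = -4 → (-5,3,-4)
replace slot 2: 2·((-5)+(-4)) − 3 = -21 → (-5,-21,-4)
replace slot 3: 2·((-5)+(-21)) − (-4) = -48 → (-5,-21,-48)
replace slot 1: 2·((-21)+(-48)) − (-5) = -133 → (-133,-21,-48)

-133,-21,-48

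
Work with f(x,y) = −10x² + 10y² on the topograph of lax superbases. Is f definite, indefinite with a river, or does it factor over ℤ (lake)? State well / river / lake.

D = b²−4ac = 0² − 4·(-10)·10 = 400
D = 20² is a perfect square ⇒ form factors over ℤ ⇒ lakes

lake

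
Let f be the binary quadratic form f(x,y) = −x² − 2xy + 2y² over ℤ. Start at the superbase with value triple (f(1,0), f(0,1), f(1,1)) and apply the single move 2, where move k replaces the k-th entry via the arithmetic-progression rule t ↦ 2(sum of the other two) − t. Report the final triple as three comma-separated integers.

start (-1,2,-1) = (f(1,0),f(0,1),f(1,1))
replace slot 2: 2·((-1)+(-1)) − 2 = -6 → (-1,-6,-1)

-1,-6,-1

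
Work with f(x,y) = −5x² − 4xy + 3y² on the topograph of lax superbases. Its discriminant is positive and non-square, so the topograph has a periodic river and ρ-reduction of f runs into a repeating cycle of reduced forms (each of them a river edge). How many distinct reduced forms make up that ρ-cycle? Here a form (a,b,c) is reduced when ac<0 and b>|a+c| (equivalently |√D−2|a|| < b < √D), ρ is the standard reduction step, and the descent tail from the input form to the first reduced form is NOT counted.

D = 76, ⌊√D⌋ = 8
descent: ρ → (3,4,-5)  [lands on river]
river: ρ → (-5,6,2)
river: ρ → (2,6,-5)
river: ρ → (-5,4,3)
river: ρ → (3,8,-1)
river: ρ → (-1,8,3)
ρ-cycle length = 6 (tail of 1 descent step not counted)

6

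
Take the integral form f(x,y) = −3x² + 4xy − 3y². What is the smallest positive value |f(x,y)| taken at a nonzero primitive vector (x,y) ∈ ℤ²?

translate: b→2 (≡-4 mod 6), so (3,-4,3)→(3,2,2)
flip: (3,2,2)→(2,-2,3)
translate: b→2 (≡-2 mod 4), so (2,-2,3)→(2,2,3)
reduced (well bottom): (2,2,3) with a≤c, −a<b≤a
well minimum |f| = |-2| = 2 (negative-definite)

2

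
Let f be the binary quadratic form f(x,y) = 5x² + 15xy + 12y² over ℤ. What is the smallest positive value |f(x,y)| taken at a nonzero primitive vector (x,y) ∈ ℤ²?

translate: b→5 (≡15 mod 10), so (5,15,12)→(5,5,2)
flip: (5,5,2)→(2,-5,5)
translate: b→-1 (≡-5 mod 4), so (2,-5,5)→(2,-1,2)
flip: (2,-1,2)→(2,1,2)
reduced (well bottom): (2,1,2) with a≤c, −a<b≤a
well minimum = a = 2

2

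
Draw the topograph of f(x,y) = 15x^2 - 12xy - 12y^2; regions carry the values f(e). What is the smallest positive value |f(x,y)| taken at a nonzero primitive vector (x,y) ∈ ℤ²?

descent: ρ → (-12,12,15)  [lands on river]
river: ρ → (15,18,-9)
river: ρ → (-9,18,15)
river: ρ → (15,12,-12)
closes: descent 1, river 4
min |a| on river = 9

9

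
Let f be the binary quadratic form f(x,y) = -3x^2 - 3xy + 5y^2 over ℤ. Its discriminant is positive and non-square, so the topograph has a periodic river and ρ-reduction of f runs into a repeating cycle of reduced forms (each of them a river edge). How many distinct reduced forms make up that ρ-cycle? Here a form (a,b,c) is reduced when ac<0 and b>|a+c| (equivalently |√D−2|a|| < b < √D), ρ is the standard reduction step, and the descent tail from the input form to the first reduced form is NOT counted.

D = 69, ⌊√D⌋ = 8
descent: ρ → (5,3,-3)  [lands on river]
river: ρ → (-3,3,5)
river: ρ → (5,7,-1)
river: ρ → (-1,7,5)
ρ-cycle length = 4 (tail of 1 descent step not counted)

4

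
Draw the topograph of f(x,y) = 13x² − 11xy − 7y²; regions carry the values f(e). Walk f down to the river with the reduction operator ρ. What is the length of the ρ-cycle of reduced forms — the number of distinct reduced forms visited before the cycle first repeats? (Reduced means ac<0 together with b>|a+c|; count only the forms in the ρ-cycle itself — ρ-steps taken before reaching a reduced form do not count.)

D = 485, ⌊√D⌋ = 22
descent: ρ → (-7,11,13)  [lands on river]
river: ρ → (13,15,-5)
river: ρ → (-5,15,13)
river: ρ → (13,11,-7)
river: ρ → (-7,17,7)
river: ρ → (7,11,-13)
river: ρ → (-13,15,5)
river: ρ → (5,15,-13)
river: ρ → (-13,11,7)
river: ρ → (7,17,-7)
ρ-cycle length = 10 (tail of 1 descent step not counted)

10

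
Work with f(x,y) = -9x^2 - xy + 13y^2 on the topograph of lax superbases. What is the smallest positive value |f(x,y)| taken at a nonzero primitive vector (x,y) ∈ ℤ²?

descent: ρ → (13,1,-9)
descent: ρ → (-9,17,5)  [lands on river]
river: ρ → (5,13,-15)
river: ρ → (-15,17,3)
river: ρ → (3,19,-9)
closes: descent 2, river 4
min |a| on river = 3

3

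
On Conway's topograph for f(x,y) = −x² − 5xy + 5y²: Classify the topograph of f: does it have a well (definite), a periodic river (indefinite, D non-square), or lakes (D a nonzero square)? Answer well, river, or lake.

D = b²−4ac = (-5)² − 4·(-1)·5 = 45
D > 0 non-square ⇒ indefinite ⇒ periodic river

river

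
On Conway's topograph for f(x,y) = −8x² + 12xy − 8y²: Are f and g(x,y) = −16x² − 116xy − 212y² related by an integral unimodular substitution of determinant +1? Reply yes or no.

D₁ = -112, D₂ = -112
f is negative-definite; reduce −f:
−f: translate: b→4 (≡-12 mod 16), so (8,-12,8)→(8,4,4)
−f: flip: (8,4,4)→(4,-4,8)
−f: translate: b→4 (≡-4 mod 8), so (4,-4,8)→(4,4,8)
−f: reduced (well bottom): (4,4,8) with a≤c, −a<b≤a
flip sign back: reduced form of f is (-4,-4,-8)
g is negative-definite; reduce −g:
−g: translate: b→-12 (≡116 mod 32), so (16,116,212)→(16,-12,4)
−g: flip: (16,-12,4)→(4,12,16)
−g: translate: b→4 (≡12 mod 8), so (4,12,16)→(4,4,8)
−g: reduced (well bottom): (4,4,8) with a≤c, −a<b≤a
flip sign back: reduced form of g is (-4,-4,-8)
reduced forms (-4, -4, -8) vs (-4, -4, -8) ⇒ equivalent

yes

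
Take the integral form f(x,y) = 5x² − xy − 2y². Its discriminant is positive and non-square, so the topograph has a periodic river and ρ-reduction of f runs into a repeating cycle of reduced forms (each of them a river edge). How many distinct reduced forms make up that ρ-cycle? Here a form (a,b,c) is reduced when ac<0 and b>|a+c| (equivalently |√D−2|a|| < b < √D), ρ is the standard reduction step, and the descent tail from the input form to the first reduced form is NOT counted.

D = 41, ⌊√D⌋ = 6
descent: ρ → (-2,5,2)  [lands on river]
river: ρ → (2,3,-4)
river: ρ → (-4,5,1)
river: ρ → (1,5,-4)
river: ρ → (-4,3,2)
river: ρ → (2,5,-2)
river: ρ → (-2,3,4)
river: ρ → (4,5,-1)
river: ρ → (-1,5,4)
river: ρ → (4,3,-2)
ρ-cycle length = 10 (tail of 1 descent step not counted)

10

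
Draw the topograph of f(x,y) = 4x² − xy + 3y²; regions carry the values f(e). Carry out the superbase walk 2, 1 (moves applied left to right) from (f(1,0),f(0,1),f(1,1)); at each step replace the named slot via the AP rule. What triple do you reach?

start (4,3,6) = (f(1,0),f(0,1),f(1,1))
replace slot 2: 2·(4+6) − 3 = 17 → (4,17,6)
replace slot 1: 2·(17+6) − 4 = 42 → (42,17,6)

42,17,6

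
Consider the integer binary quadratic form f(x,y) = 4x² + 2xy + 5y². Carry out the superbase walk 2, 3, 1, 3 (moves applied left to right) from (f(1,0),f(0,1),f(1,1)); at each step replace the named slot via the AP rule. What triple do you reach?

start (4,5,11) = (f(1,0),f(0,1),f(1,1))
replace slot 2: 2·(4+11) − 5 = 25 → (4,25,11)
replace slot 3: 2·(4+25) − 11 = 47 → (4,25,47)
replace slot 1: 2·(25+47) − 4 = 140 → (140,25,47)
replace slot 3: 2·(140+25) − 47 = 283 → (140,25,283)

140,25,283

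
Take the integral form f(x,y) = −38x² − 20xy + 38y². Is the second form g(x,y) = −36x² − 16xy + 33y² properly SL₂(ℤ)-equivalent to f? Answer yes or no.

D₁ = 6176, D₂ = 5008
discriminants differ ⇒ not SL₂(ℤ)-equivalent

no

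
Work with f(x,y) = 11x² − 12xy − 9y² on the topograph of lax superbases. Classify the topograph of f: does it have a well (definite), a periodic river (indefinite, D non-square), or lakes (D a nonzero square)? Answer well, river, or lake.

D = b²−4ac = (-12)² − 4·11·(-9) = 540
D > 0 non-square ⇒ indefinite ⇒ periodic river

river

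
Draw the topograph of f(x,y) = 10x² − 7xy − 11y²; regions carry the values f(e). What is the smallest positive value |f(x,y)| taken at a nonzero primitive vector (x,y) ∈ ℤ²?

descent: ρ → (-11,7,10)  [lands on river]
river: ρ → (10,13,-8)
river: ρ → (-8,19,4)
river: ρ → (4,21,-3)
river: ρ → (-3,21,4)
river: ρ → (4,19,-8)
river: ρ → (-8,13,10)
river: ρ → (10,7,-11)
river: ρ → (-11,15,6)
river: ρ → (6,21,-2)
river: ρ → (-2,19,16)
river: ρ → (16,13,-5)
river: ρ → (-5,17,10)
river: ρ → (10,3,-12)
river: ρ → (-12,21,1)
river: ρ → (1,21,-12)
river: ρ → (-12,3,10)
river: ρ → (10,17,-5)
river: ρ → (-5,13,16)
river: ρ → (16,19,-2)
river: ρ → (-2,21,6)
river: ρ → (6,15,-11)
closes: descent 1, river 22
min |a| on river = 1

1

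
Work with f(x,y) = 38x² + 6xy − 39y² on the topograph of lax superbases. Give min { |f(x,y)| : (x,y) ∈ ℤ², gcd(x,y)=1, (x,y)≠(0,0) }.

river: ρ → (-39,72,5)
river: ρ → (5,68,-67)
river: ρ → (-67,66,6)
river: ρ → (6,66,-67)
river: ρ → (-67,68,5)
river: ρ → (5,72,-39)
river: ρ → (-39,6,38)
river: ρ → (38,70,-7)
river: ρ → (-7,70,38)
river: ρ → (38,6,-39)
closes: descent 0, river 10
min |a| on river = 5

5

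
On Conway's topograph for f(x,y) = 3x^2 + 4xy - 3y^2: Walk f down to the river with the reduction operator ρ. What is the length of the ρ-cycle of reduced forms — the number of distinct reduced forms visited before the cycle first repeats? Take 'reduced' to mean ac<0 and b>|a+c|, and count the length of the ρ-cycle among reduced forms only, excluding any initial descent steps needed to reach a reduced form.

D = 52, ⌊√D⌋ = 7
river: ρ → (-3,2,4)
river: ρ → (4,6,-1)
river: ρ → (-1,6,4)
river: ρ → (4,2,-3)
river: ρ → (-3,4,3)
river: ρ → (3,2,-4)
river: ρ → (-4,6,1)
river: ρ → (1,6,-4)
river: ρ → (-4,2,3)
river: ρ → (3,4,-3)
ρ-cycle length = 10 (tail of 0 descent steps not counted)

10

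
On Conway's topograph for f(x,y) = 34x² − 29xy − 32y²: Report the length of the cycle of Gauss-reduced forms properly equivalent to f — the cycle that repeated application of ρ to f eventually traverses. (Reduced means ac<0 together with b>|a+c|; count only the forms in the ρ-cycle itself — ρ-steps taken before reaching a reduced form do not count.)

D = 5193, ⌊√D⌋ = 72
descent: ρ → (-32,29,34)  [lands on river]
river: ρ → (34,39,-27)
river: ρ → (-27,69,4)
river: ρ → (4,67,-44)
river: ρ → (-44,21,27)
river: ρ → (27,33,-38)
river: ρ → (-38,43,22)
river: ρ → (22,45,-36)
river: ρ → (-36,27,31)
river: ρ → (31,35,-32)
ρ-cycle length = 10 (tail of 1 descent step not counted)

10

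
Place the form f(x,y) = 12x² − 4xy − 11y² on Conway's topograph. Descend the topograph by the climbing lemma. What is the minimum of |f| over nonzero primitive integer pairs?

descent: ρ → (-11,4,12)  [lands on river]
river: ρ → (12,20,-3)
river: ρ → (-3,22,5)
river: ρ → (5,18,-11)
closes: descent 1, river 4
min |a| on river = 3

3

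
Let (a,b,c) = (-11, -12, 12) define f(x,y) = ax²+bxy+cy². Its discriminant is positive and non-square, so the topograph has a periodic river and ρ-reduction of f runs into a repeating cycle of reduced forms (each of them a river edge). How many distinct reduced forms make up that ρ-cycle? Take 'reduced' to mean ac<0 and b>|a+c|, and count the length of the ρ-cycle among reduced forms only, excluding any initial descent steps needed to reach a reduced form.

D = 672, ⌊√D⌋ = 25
descent: ρ → (12,12,-11)  [lands on river]
river: ρ → (-11,10,13)
river: ρ → (13,16,-8)
river: ρ → (-8,16,13)
river: ρ → (13,10,-11)
river: ρ → (-11,12,12)
ρ-cycle length = 6 (tail of 1 descent step not counted)

6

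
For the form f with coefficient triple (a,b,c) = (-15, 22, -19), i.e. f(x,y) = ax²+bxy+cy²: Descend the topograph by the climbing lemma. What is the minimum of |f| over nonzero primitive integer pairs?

translate: b→8 (≡-22 mod 30), so (15,-22,19)→(15,8,12)
flip: (15,8,12)→(12,-8,15)
reduced (well bottom): (12,-8,15) with a≤c, −a<b≤a
well minimum |f| = |-12| = 12 (negative-definite)

12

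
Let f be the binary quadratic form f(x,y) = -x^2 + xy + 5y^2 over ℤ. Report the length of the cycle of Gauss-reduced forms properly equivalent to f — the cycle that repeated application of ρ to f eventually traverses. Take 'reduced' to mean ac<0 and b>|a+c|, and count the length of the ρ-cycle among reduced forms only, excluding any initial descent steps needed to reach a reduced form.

D = 21, ⌊√D⌋ = 4
descent: ρ → (5,-1,-1)
descent: ρ → (-1,3,3)  [lands on river]
river: ρ → (3,3,-1)
ρ-cycle length = 2 (tail of 2 descent steps not counted)

2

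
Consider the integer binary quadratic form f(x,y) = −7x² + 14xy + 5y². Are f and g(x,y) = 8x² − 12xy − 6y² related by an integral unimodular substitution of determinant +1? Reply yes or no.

D₁ = 336, D₂ = 336
river cycle of f (length 4): (5, 16, -4), (-4, 16, 5), (5, 14, -7), (-7, 14, 5)
river cycle of g (length 6): (-6, 12, 8), (8, 4, -10), (-10, 16, 2), (2, 16, -10), (-10, 4, 8), (8, 12, -6)
cycles differ ⇒ inequivalent

no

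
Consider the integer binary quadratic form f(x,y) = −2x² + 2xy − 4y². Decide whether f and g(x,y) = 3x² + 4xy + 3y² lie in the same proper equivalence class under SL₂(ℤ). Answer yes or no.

D₁ = -28, D₂ = -20
discriminants differ ⇒ not SL₂(ℤ)-equivalent

no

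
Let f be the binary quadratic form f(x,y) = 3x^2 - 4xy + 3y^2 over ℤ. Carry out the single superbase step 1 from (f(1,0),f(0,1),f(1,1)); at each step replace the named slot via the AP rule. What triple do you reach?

start (3,3,2) = (f(1,0),f(0,1),f(1,1))
replace slot 1: 2·(3+2) − 3 = 7 → (7,3,2)

7,3,2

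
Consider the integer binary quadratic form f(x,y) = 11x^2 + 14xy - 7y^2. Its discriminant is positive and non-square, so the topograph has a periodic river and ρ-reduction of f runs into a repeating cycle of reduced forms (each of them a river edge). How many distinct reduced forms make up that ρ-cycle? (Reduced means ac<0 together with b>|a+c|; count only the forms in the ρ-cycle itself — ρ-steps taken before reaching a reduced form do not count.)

D = 504, ⌊√D⌋ = 22
river: ρ → (-7,14,11)
river: ρ → (11,8,-10)
river: ρ → (-10,12,9)
river: ρ → (9,6,-13)
river: ρ → (-13,20,2)
river: ρ → (2,20,-13)
river: ρ → (-13,6,9)
river: ρ → (9,12,-10)
river: ρ → (-10,8,11)
river: ρ → (11,14,-7)
ρ-cycle length = 10 (tail of 0 descent steps not counted)

10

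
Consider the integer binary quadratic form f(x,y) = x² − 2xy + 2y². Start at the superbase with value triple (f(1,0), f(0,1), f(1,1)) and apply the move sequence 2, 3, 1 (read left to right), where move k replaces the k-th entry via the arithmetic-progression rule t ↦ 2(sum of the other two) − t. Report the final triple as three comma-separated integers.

start (1,2,1) = (f(1,0),f(0,1),f(1,1))
replace slot 2: 2·(1+1) − 2 = 2 → (1,2,1)
replace slot 3: 2·(1+2) − 1 = 5 → (1,2,5)
replace slot 1: 2·(2+5) − 1 = 13 → (13,2,5)

13,2,5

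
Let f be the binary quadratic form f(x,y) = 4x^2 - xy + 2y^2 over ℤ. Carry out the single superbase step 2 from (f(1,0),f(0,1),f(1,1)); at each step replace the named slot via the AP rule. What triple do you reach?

start (4,2,5) = (f(1,0),f(0,1),f(1,1))
replace slot 2: 2·(4+5) − 2 = 16 → (4,16,5)

4,16,5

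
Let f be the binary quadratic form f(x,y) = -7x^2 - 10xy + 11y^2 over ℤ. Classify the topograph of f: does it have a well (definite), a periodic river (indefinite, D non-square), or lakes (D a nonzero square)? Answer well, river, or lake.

D = b²−4ac = (-10)² − 4·(-7)·11 = 408
D > 0 non-square ⇒ indefinite ⇒ periodic river

river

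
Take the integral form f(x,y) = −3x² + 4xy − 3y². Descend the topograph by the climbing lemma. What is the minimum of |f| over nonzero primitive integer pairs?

translate: b→2 (≡-4 mod 6), so (3,-4,3)→(3,2,2)
flip: (3,2,2)→(2,-2,3)
translate: b→2 (≡-2 mod 4), so (2,-2,3)→(2,2,3)
reduced (well bottom): (2,2,3) with a≤c, −a<b≤a
well minimum |f| = |-2| = 2 (negative-definite)

2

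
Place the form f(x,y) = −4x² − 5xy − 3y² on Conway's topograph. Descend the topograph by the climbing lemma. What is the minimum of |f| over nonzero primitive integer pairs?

translate: b→-3 (≡5 mod 8), so (4,5,3)→(4,-3,2)
flip: (4,-3,2)→(2,3,4)
translate: b→-1 (≡3 mod 4), so (2,3,4)→(2,-1,3)
reduced (well bottom): (2,-1,3) with a≤c, −a<b≤a
well minimum |f| = |-2| = 2 (negative-definite)

2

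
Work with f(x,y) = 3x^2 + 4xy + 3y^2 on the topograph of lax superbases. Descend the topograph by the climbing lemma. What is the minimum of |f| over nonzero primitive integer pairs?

translate: b→-2 (≡4 mod 6), so (3,4,3)→(3,-2,2)
flip: (3,-2,2)→(2,2,3)
reduced (well bottom): (2,2,3) with a≤c, −a<b≤a
well minimum = a = 2

2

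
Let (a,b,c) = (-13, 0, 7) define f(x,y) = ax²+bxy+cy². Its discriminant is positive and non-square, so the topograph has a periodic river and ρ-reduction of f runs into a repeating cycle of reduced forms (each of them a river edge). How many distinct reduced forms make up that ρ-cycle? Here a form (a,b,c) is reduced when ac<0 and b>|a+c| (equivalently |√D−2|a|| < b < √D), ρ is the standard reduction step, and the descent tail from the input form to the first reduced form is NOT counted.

D = 364, ⌊√D⌋ = 19
descent: ρ → (7,14,-6)  [lands on river]
river: ρ → (-6,10,11)
river: ρ → (11,12,-5)
river: ρ → (-5,18,2)
river: ρ → (2,18,-5)
river: ρ → (-5,12,11)
river: ρ → (11,10,-6)
river: ρ → (-6,14,7)
ρ-cycle length = 8 (tail of 1 descent step not counted)

8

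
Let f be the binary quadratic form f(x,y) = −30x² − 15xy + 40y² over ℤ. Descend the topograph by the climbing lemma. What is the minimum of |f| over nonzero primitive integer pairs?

descent: ρ → (40,15,-30)  [lands on river]
river: ρ → (-30,45,25)
river: ρ → (25,55,-20)
river: ρ → (-20,65,10)
river: ρ → (10,55,-50)
river: ρ → (-50,45,15)
river: ρ → (15,45,-50)
river: ρ → (-50,55,10)
river: ρ → (10,65,-20)
river: ρ → (-20,55,25)
river: ρ → (25,45,-30)
river: ρ → (-30,15,40)
river: ρ → (40,65,-5)
river: ρ → (-5,65,40)
closes: descent 1, river 14
min |a| on river = 5

5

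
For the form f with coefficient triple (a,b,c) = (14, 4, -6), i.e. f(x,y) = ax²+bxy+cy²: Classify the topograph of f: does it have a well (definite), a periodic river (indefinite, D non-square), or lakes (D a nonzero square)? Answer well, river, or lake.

D = b²−4ac = 4² − 4·14·(-6) = 352
D > 0 non-square ⇒ indefinite ⇒ periodic river

river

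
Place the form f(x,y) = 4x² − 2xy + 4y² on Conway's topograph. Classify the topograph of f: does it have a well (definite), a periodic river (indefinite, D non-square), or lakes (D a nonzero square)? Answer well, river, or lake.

D = b²−4ac = (-2)² − 4·4·4 = -60
D < 0 ⇒ definite ⇒ every region one sign ⇒ single well

well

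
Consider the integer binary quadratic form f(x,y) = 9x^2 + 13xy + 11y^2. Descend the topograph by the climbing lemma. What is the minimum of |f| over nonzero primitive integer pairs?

translate: b→-5 (≡13 mod 18), so (9,13,11)→(9,-5,7)
flip: (9,-5,7)→(7,5,9)
reduced (well bottom): (7,5,9) with a≤c, −a<b≤a
well minimum = a = 7

7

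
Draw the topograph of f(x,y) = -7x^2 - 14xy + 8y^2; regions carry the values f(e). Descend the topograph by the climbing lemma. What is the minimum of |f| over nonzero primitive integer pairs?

descent: ρ → (8,14,-7)  [lands on river]
river: ρ → (-7,14,8)
river: ρ → (8,18,-3)
river: ρ → (-3,18,8)
closes: descent 1, river 4
min |a| on river = 3

3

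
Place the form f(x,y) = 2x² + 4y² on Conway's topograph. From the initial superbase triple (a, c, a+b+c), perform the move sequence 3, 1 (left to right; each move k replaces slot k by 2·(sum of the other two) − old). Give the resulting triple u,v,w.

start (2,4,6) = (f(1,0),f(0,1),f(1,1))
replace slot 3: 2·(2+4) − 6 = 6 → (2,4,6)
replace slot 1: 2·(4+6) − 2 = 18 → (18,4,6)

18,4,6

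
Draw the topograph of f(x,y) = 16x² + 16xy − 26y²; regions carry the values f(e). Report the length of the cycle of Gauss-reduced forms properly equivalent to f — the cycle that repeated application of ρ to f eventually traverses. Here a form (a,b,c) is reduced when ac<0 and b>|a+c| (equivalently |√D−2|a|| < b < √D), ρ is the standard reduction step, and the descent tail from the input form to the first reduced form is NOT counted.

D = 1920, ⌊√D⌋ = 43
river: ρ → (-26,36,6)
river: ρ → (6,36,-26)
river: ρ → (-26,16,16)
river: ρ → (16,16,-26)
ρ-cycle length = 4 (tail of 0 descent steps not counted)

4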